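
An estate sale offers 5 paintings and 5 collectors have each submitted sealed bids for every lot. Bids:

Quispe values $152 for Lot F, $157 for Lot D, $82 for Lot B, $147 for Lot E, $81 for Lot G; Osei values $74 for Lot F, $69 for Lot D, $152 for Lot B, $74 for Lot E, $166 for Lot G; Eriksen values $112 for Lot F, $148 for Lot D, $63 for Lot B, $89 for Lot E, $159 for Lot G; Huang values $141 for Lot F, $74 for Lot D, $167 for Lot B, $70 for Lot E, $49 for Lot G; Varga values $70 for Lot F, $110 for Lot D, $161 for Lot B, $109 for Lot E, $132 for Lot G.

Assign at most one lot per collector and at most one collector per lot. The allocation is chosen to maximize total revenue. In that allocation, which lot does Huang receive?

Huang receives Lot F.

Optimal: Quispe→Lot E ($147), Osei→Lot G ($166), Eriksen→Lot D ($148), Huang→Lot F ($141), Varga→Lot B ($161) — total 147+166+148+141+161 = $763.
Column-greedy (each lot in turn goes to its best remaining collector) gives $742, worse by 21.
No other one-to-one assignment exceeds $763.
Huang's own top lot is Lot B ($167), but forcing Huang→Lot B and reassigning the rest optimally gives only $742 — worse by 21.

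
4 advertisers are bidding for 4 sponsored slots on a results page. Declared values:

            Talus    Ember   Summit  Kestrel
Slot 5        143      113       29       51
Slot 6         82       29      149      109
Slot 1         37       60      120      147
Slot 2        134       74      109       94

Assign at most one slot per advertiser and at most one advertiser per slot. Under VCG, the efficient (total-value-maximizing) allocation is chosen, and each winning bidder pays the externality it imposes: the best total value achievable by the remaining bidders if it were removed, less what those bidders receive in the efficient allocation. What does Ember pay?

Ember pays $9.

Efficient allocation: Talus→Slot 2 ($134), Ember→Slot 5 ($113), Summit→Slot 6 ($149), Kestrel→Slot 1 ($147); total welfare W = $543.
Ember receives Slot 5 at value $113, so the others get W − 113 = $430.
Without Ember: best allocation of the remaining 3 bidders over all 4 slots is Talus→Slot 5 ($143), Summit→Slot 6 ($149), Kestrel→Slot 1 ($147), total $439.
VCG payment = (others' best without Ember) − (others' welfare with Ember) = 439 − 430 = $9.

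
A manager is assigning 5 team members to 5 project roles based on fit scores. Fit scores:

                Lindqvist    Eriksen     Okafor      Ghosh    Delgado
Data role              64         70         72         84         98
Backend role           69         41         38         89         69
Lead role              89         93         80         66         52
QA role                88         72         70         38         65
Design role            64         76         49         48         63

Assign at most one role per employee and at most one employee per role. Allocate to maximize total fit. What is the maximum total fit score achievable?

This is the linear assignment problem.
Optimal: Lindqvist→QA role (88 pts), Eriksen→Design role (76 pts), Okafor→Lead role (80 pts), Ghosh→Backend role (89 pts), Delgado→Data role (98 pts) — total 88+76+80+89+98 = 431 pts.
Column-greedy (each role in turn goes to its best remaining employee) gives 417 pts, worse by 14.
Next-best assignment: Lindqvist→Lead role, Eriksen→Design role, Okafor→QA role, Ghosh→Backend role, Delgado→Data role = 422 pts.
Swapping Ghosh↔Lindqvist (Ghosh→QA role 38 pts, Lindqvist→Backend role 69 pts) loses 70.
Every other assignment is strictly worse.

Max total: 431 pts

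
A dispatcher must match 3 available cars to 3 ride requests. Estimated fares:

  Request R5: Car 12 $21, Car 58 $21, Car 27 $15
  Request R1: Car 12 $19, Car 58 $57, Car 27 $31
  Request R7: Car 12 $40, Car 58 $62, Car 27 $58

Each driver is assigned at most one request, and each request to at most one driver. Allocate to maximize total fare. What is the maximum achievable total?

Optimal: Car 12→Request R5 ($21), Car 58→Request R1 ($57), Car 27→Request R7 ($58) — total 21+57+58 = $136.
Checked against all permutations: $136 is optimal.

Max total: $136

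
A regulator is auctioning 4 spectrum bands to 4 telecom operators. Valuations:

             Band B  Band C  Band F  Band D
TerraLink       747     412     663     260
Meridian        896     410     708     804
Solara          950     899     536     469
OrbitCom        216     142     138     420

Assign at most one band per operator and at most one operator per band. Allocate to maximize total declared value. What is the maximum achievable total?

Maximum total: $2878M

Optimal: TerraLink→Band F ($663M), Meridian→Band B ($896M), Solara→Band C ($899M), OrbitCom→Band D ($420M) — total 663+896+899+420 = $2878M.
Row-greedy (each operator in turn takes its best remaining band) gives $2588M, worse by 290.
Next-best assignment: TerraLink→Band B, Meridian→Band F, Solara→Band C, OrbitCom→Band D = $2774M.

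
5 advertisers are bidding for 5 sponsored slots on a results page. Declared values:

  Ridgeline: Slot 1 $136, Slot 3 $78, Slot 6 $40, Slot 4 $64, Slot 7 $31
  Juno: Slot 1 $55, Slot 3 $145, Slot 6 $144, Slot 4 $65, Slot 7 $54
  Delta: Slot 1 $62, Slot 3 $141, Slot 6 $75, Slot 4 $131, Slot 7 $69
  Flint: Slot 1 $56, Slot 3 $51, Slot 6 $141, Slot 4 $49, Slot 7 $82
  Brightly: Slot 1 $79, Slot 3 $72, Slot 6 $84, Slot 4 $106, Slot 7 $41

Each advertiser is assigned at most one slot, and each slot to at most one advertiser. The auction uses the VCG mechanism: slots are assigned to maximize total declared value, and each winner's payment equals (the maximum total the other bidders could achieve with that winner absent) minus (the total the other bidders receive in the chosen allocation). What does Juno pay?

Efficient allocation: Ridgeline→Slot 1 ($136), Juno→Slot 6 ($144), Delta→Slot 3 ($141), Flint→Slot 7 ($82), Brightly→Slot 4 ($106); total welfare W = $609.
Juno receives Slot 6 at value $144, so the others get W − 144 = $465.
Without Juno: best allocation of the remaining 4 bidders over all 5 slots is Ridgeline→Slot 1 ($136), Delta→Slot 3 ($141), Flint→Slot 6 ($141), Brightly→Slot 4 ($106), total $524.
VCG payment = (others' best without Juno) − (others' welfare with Juno) = 524 − 465 = $59.

Juno pays $59.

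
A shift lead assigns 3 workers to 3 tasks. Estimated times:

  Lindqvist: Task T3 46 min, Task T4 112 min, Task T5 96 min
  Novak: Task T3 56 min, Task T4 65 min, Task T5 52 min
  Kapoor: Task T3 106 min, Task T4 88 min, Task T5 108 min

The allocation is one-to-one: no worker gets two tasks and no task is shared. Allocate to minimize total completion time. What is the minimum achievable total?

Min total: 186 min

Treat this as an assignment problem: match each worker to one task.
Optimal: Lindqvist→Task T3 (46 min), Novak→Task T5 (52 min), Kapoor→Task T4 (88 min) — total 46+52+88 = 186 min.
Column-greedy (each task in turn goes to its cheapest remaining worker) gives 219 min, worse by 33.
Swapping Novak↔Lindqvist (Novak→Task T3 56 min, Lindqvist→Task T5 96 min) adds 54.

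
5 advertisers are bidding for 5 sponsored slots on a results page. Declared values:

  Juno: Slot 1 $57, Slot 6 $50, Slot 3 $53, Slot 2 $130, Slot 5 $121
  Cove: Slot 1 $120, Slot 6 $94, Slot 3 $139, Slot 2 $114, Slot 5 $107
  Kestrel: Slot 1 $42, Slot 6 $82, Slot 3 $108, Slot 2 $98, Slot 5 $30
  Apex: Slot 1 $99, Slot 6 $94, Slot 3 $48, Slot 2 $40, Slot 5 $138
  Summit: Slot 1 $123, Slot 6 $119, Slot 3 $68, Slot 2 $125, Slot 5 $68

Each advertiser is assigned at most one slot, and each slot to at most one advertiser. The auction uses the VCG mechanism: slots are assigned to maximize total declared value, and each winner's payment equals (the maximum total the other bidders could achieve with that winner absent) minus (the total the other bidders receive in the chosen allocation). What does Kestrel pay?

Efficient allocation: Juno→Slot 2 ($130), Cove→Slot 1 ($120), Kestrel→Slot 3 ($108), Apex→Slot 5 ($138), Summit→Slot 6 ($119); total welfare W = $615.
Kestrel receives Slot 3 at value $108, so the others get W − 108 = $507.
Without Kestrel: best allocation of the remaining 4 bidders over all 5 slots is Juno→Slot 2 ($130), Cove→Slot 3 ($139), Apex→Slot 5 ($138), Summit→Slot 1 ($123), total $530.
VCG payment = (others' best without Kestrel) − (others' welfare with Kestrel) = 530 − 507 = $23.

Kestrel pays $23.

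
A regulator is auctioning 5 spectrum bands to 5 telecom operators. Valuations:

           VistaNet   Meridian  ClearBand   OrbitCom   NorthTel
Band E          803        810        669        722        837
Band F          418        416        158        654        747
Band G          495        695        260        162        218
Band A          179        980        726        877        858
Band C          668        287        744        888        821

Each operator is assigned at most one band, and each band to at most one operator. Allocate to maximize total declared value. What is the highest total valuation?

Max total: $3866M

Optimal: VistaNet→Band E ($803M), Meridian→Band G ($695M), ClearBand→Band C ($744M), OrbitCom→Band A ($877M), NorthTel→Band F ($747M) — total 803+695+744+877+747 = $3866M.
Row-greedy (each operator in turn takes its best remaining band) gives $3399M, worse by 467.
Swapping Meridian↔ClearBand (Meridian→Band C $287M, ClearBand→Band G $260M) loses 892.
Checked against all permutations: $3866M is optimal.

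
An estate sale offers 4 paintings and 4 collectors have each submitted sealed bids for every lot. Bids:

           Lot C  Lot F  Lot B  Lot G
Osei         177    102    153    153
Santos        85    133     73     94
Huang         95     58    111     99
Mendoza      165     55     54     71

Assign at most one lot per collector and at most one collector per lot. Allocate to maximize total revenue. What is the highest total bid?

Maximum total: $562

Optimal: Osei→Lot G ($153), Santos→Lot F ($133), Huang→Lot B ($111), Mendoza→Lot C ($165) — total 153+133+111+165 = $562.
Max-entry greedy (repeatedly take the single best remaining cell) gives $492, worse by 70.
Swapping Osei↔Santos (Osei→Lot F $102, Santos→Lot G $94) loses 90.
No other one-to-one assignment exceeds $562.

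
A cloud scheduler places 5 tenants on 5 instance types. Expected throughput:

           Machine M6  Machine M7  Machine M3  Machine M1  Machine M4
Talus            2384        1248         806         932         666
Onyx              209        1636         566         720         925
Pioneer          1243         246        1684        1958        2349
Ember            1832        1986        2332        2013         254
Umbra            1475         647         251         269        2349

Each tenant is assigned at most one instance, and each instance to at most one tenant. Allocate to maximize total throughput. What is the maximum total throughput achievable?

Max total: 10659 ops/s

Optimal: Talus→Machine M6 (2384 ops/s), Onyx→Machine M7 (1636 ops/s), Pioneer→Machine M1 (1958 ops/s), Ember→Machine M3 (2332 ops/s), Umbra→Machine M4 (2349 ops/s) — total 2384+1636+1958+2332+2349 = 10659 ops/s.
Swapping Umbra↔Pioneer (Umbra→Machine M1 269 ops/s, Pioneer→Machine M4 2349 ops/s) loses 1689.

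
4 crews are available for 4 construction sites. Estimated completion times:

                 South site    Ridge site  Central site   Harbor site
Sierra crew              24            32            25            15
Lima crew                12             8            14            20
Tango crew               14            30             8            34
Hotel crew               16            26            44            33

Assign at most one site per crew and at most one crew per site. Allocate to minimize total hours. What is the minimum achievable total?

Optimal: Sierra crew→Harbor site (15 hours), Lima crew→Ridge site (8 hours), Tango crew→Central site (8 hours), Hotel crew→South site (16 hours) — total 15+8+8+16 = 47 hours.
Next-best assignment: Sierra crew→Harbor site, Lima crew→South site, Tango crew→Central site, Hotel crew→Ridge site = 61 hours.

Min total: 47 hours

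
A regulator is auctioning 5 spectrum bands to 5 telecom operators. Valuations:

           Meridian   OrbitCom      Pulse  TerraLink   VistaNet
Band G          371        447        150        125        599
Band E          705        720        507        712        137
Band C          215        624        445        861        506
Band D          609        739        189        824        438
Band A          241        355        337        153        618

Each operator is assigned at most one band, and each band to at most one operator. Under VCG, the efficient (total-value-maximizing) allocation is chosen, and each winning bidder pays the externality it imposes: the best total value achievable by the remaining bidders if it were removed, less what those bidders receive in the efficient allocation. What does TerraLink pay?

Efficient allocation: Meridian→Band E ($705M), OrbitCom→Band D ($739M), Pulse→Band A ($337M), TerraLink→Band C ($861M), VistaNet→Band G ($599M); total welfare W = $3241M.
TerraLink receives Band C at value $861M, so the others get W − 861 = $2380M.
Without TerraLink: best allocation of the remaining 4 bidders over all 5 bands is Meridian→Band E ($705M), OrbitCom→Band D ($739M), Pulse→Band C ($445M), VistaNet→Band A ($618M), total $2507M.
VCG payment = (others' best without TerraLink) − (others' welfare with TerraLink) = 2507 − 2380 = $127M.

TerraLink pays $127M.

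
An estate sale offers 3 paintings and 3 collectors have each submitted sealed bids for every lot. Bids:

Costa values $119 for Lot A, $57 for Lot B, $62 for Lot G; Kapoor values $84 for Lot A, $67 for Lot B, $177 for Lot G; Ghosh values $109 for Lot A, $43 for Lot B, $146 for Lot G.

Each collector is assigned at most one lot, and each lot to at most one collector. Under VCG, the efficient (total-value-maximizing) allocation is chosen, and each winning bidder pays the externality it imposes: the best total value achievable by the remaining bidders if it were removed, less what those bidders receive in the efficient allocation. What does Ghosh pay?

Efficient allocation: Costa→Lot B ($57), Kapoor→Lot G ($177), Ghosh→Lot A ($109); total welfare W = $343.
Ghosh receives Lot A at value $109, so the others get W − 109 = $234.
Without Ghosh: best allocation of the remaining 2 bidders over all 3 lots is Costa→Lot A ($119), Kapoor→Lot G ($177), total $296.
VCG payment = (others' best without Ghosh) − (others' welfare with Ghosh) = 296 − 234 = $62.

Ghosh pays $62.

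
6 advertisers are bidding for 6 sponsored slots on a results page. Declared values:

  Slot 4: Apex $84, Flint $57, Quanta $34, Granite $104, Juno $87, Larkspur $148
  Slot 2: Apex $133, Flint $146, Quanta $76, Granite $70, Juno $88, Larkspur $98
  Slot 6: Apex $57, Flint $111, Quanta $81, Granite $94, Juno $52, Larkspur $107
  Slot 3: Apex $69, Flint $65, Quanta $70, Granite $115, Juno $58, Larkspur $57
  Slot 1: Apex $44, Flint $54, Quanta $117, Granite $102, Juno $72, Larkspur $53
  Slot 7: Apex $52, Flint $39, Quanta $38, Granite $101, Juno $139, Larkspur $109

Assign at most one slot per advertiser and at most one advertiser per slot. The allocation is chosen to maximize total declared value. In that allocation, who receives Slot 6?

Flint receives Slot 6.

Treat this as an assignment problem: match each advertiser to one slot.
Optimal: Apex→Slot 2 ($133), Flint→Slot 6 ($111), Quanta→Slot 1 ($117), Granite→Slot 3 ($115), Juno→Slot 7 ($139), Larkspur→Slot 4 ($148) — total 133+111+117+115+139+148 = $763.
Column-greedy (each slot in turn goes to its best remaining advertiser) gives $582, worse by 181.
Next-best assignment: Apex→Slot 6, Flint→Slot 2, Quanta→Slot 1, Granite→Slot 3, Juno→Slot 7, Larkspur→Slot 4 = $722.
Flint's own top slot is Slot 2 ($146), but forcing Flint→Slot 2 and reassigning the rest optimally gives only $722 — worse by 41.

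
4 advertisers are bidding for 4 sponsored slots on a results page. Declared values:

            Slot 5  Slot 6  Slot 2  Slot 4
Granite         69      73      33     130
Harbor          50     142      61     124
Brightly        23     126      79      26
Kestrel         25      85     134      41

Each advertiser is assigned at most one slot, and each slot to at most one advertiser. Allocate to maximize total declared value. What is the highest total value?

Maximum total: $453

This is a one-to-one assignment (maximum-weight bipartite matching).
Optimal: Granite→Slot 5 ($69), Harbor→Slot 4 ($124), Brightly→Slot 6 ($126), Kestrel→Slot 2 ($134) — total 69+124+126+134 = $453.
Row-greedy (each advertiser in turn takes its best remaining slot) gives $376, worse by 77.
No other one-to-one assignment exceeds $453.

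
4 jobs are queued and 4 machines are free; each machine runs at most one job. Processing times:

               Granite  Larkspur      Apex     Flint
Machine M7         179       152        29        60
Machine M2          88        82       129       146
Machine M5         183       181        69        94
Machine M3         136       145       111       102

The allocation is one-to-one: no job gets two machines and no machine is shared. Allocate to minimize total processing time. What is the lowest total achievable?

Minimum total: 341 min

This is the linear assignment problem.
Optimal: Granite→Machine M3 (136 min), Larkspur→Machine M2 (82 min), Apex→Machine M7 (29 min), Flint→Machine M5 (94 min) — total 136+82+29+94 = 341 min.
Row-greedy (each job in turn takes its cheapest remaining machine) gives 356 min, worse by 15.
Swapping Granite↔Larkspur (Granite→Machine M2 88 min, Larkspur→Machine M3 145 min) adds 15.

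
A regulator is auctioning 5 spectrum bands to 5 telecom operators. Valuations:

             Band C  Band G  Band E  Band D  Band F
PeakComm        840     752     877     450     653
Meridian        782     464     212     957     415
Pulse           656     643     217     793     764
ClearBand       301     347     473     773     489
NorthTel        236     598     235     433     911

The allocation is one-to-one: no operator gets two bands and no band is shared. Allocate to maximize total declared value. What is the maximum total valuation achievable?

Max total: $3986M

Optimal: PeakComm→Band E ($877M), Meridian→Band C ($782M), Pulse→Band G ($643M), ClearBand→Band D ($773M), NorthTel→Band F ($911M) — total 877+782+643+773+911 = $3986M.
Row-greedy (each operator in turn takes its best remaining band) gives $3181M, worse by 805.
No other one-to-one assignment exceeds $3986M.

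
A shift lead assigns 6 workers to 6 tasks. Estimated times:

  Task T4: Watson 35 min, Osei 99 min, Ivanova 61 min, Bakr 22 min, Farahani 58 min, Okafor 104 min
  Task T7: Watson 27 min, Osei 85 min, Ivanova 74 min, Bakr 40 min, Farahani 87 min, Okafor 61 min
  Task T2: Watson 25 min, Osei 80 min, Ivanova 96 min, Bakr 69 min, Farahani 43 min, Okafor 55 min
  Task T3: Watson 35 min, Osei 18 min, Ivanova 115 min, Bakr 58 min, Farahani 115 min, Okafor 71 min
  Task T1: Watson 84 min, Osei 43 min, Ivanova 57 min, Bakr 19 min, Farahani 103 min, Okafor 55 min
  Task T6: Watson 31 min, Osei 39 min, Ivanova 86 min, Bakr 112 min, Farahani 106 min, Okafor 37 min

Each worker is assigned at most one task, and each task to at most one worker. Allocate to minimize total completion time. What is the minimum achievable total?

Optimal: Watson→Task T7 (27 min), Osei→Task T3 (18 min), Ivanova→Task T1 (57 min), Bakr→Task T4 (22 min), Farahani→Task T2 (43 min), Okafor→Task T6 (37 min) — total 27+18+57+22+43+37 = 204 min.
Min-entry greedy (repeatedly take the single cheapest remaining cell) gives 231 min, worse by 27.
Next-best assignment: Watson→Task T7, Osei→Task T3, Ivanova→Task T4, Bakr→Task T1, Farahani→Task T2, Okafor→Task T6 = 205 min.
Every other assignment is strictly worse.

Minimum total: 204 min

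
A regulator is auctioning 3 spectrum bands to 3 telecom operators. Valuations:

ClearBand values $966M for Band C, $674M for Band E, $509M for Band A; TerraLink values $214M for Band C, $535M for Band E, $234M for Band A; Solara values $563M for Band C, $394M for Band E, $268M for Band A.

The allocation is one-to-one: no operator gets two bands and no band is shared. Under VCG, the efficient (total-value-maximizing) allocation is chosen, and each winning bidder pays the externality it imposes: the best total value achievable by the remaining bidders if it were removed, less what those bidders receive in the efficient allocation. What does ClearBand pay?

ClearBand pays $295M.

Efficient allocation: ClearBand→Band C ($966M), TerraLink→Band E ($535M), Solara→Band A ($268M); total welfare W = $1769M.
ClearBand receives Band C at value $966M, so the others get W − 966 = $803M.
Without ClearBand: best allocation of the remaining 2 bidders over all 3 bands is TerraLink→Band E ($535M), Solara→Band C ($563M), total $1098M.
VCG payment = (others' best without ClearBand) − (others' welfare with ClearBand) = 1098 − 803 = $295M.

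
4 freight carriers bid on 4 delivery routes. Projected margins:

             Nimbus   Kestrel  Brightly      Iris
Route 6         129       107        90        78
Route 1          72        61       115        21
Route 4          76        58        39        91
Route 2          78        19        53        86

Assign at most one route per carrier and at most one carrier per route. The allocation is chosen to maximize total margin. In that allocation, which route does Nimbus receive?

Nimbus receives Route 2.

Optimal: Nimbus→Route 2 ($78k), Kestrel→Route 6 ($107k), Brightly→Route 1 ($115k), Iris→Route 4 ($91k) — total 78+107+115+91 = $391k.
Column-greedy (each route in turn goes to its best remaining carrier) gives $354k, worse by 37.
Next-best assignment: Nimbus→Route 6, Kestrel→Route 4, Brightly→Route 1, Iris→Route 2 = $388k.
Swapping Iris↔Nimbus (Iris→Route 2 $86k, Nimbus→Route 4 $76k) loses 7.
No other one-to-one assignment exceeds $391k.
Nimbus's own top route is Route 6 ($129k), but forcing Nimbus→Route 6 and reassigning the rest optimally gives only $388k — worse by 3.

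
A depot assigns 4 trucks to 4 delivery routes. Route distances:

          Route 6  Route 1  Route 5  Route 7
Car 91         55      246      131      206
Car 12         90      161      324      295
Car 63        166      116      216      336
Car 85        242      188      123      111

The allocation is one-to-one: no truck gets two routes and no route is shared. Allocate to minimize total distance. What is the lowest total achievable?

Min total: 448 km

This is a one-to-one assignment (minimum-cost bipartite matching).
Optimal: Car 91→Route 5 (131 km), Car 12→Route 6 (90 km), Car 63→Route 1 (116 km), Car 85→Route 7 (111 km) — total 131+90+116+111 = 448 km.
Row-greedy (each truck in turn takes its cheapest remaining route) gives 543 km, worse by 95.
Next-best assignment: Car 91→Route 7, Car 12→Route 6, Car 63→Route 1, Car 85→Route 5 = 535 km.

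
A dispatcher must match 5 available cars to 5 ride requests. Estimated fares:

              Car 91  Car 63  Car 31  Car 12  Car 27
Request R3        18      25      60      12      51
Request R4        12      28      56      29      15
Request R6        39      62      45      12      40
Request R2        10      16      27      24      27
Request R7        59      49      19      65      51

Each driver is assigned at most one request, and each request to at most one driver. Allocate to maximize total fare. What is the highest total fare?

Maximum total: $252

Treat this as an assignment problem: match each driver to one request.
Optimal: Car 91→Request R7 ($59), Car 63→Request R6 ($62), Car 31→Request R4 ($56), Car 12→Request R2 ($24), Car 27→Request R3 ($51) — total 59+62+56+24+51 = $252.
Max-entry greedy (repeatedly take the single best remaining cell) gives $226, worse by 26.
Next-best assignment: Car 91→Request R2, Car 63→Request R6, Car 31→Request R4, Car 12→Request R7, Car 27→Request R3 = $244.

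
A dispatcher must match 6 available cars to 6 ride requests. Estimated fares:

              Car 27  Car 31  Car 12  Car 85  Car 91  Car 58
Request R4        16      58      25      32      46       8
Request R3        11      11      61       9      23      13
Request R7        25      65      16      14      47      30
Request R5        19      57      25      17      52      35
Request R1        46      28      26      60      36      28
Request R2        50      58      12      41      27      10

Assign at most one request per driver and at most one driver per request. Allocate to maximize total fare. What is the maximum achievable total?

Maximum total: $317

Optimal: Car 27→Request R2 ($50), Car 31→Request R7 ($65), Car 12→Request R3 ($61), Car 85→Request R1 ($60), Car 91→Request R4 ($46), Car 58→Request R5 ($35) — total 50+65+61+60+46+35 = $317.
Column-greedy (each request in turn goes to its best remaining driver) gives $311, worse by 6.
Next-best assignment: Car 27→Request R2, Car 31→Request R4, Car 12→Request R3, Car 85→Request R1, Car 91→Request R7, Car 58→Request R5 = $311.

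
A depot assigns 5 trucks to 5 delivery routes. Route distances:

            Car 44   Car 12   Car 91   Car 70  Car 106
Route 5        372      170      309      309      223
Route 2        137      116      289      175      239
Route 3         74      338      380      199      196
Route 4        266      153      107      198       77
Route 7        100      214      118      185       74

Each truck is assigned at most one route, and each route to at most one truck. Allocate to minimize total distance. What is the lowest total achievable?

Treat this as an assignment problem: match each truck to one route.
Optimal: Car 44→Route 3 (74 km), Car 12→Route 5 (170 km), Car 91→Route 4 (107 km), Car 70→Route 2 (175 km), Car 106→Route 7 (74 km) — total 74+170+107+175+74 = 600 km.
Min-entry greedy (repeatedly take the single cheapest remaining cell) gives 680 km, worse by 80.
Swapping Car 106↔Car 12 (Car 106→Route 5 223 km, Car 12→Route 7 214 km) adds 193.
Checked against all permutations: 600 km is optimal.

Minimum total: 600 km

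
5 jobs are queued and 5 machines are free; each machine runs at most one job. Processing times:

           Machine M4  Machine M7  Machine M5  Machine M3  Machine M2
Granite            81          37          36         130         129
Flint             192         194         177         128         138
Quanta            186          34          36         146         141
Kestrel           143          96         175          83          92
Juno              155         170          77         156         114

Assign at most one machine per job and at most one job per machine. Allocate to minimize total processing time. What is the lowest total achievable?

Minimum total: 412 min

Optimal: Granite→Machine M4 (81 min), Flint→Machine M3 (128 min), Quanta→Machine M7 (34 min), Kestrel→Machine M2 (92 min), Juno→Machine M5 (77 min) — total 81+128+34+92+77 = 412 min.
Row-greedy (each job in turn takes its cheapest remaining machine) gives 445 min, worse by 33.
Checked against all permutations: 412 min is optimal.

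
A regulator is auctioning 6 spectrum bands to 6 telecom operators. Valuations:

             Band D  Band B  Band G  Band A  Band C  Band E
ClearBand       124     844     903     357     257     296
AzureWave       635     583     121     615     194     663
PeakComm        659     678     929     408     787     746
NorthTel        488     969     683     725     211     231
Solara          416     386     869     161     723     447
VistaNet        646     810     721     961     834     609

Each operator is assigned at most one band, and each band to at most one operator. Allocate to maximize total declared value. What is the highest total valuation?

Optimal: ClearBand→Band G ($903M), AzureWave→Band D ($635M), PeakComm→Band E ($746M), NorthTel→Band B ($969M), Solara→Band C ($723M), VistaNet→Band A ($961M) — total 903+635+746+969+723+961 = $4937M.
Row-greedy (each operator in turn takes its best remaining band) gives $4699M, worse by 238.
Checked against all permutations: $4937M is optimal.

Maximum total: $4937M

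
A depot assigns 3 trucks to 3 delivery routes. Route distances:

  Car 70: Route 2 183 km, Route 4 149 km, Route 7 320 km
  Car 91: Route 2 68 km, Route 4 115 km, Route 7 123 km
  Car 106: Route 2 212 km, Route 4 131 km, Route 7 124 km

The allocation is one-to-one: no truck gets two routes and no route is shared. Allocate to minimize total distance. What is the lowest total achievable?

Minimum total: 341 km

Optimal: Car 70→Route 4 (149 km), Car 91→Route 2 (68 km), Car 106→Route 7 (124 km) — total 149+68+124 = 341 km.
Column-greedy (each route in turn goes to its cheapest remaining truck) gives 519 km, worse by 178.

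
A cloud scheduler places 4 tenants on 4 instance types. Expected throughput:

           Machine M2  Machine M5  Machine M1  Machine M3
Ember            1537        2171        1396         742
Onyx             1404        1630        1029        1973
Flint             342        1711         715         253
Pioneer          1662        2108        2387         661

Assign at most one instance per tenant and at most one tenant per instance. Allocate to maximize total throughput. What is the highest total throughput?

Optimal: Ember→Machine M2 (1537 ops/s), Onyx→Machine M3 (1973 ops/s), Flint→Machine M5 (1711 ops/s), Pioneer→Machine M1 (2387 ops/s) — total 1537+1973+1711+2387 = 7608 ops/s.
Row-greedy (each tenant in turn takes its best remaining instance) gives 6521 ops/s, worse by 1087.
Next-best assignment: Ember→Machine M5, Onyx→Machine M3, Flint→Machine M2, Pioneer→Machine M1 = 6873 ops/s.

Max total: 7608 ops/s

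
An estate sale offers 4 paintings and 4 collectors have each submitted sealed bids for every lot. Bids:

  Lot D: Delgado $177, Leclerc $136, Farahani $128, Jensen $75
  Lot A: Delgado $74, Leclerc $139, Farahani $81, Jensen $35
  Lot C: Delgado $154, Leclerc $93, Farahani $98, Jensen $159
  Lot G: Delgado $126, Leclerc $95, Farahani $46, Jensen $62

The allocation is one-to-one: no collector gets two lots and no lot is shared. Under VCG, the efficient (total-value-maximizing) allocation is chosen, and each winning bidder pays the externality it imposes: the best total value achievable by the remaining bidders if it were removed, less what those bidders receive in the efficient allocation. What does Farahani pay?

Efficient allocation: Delgado→Lot G ($126), Leclerc→Lot A ($139), Farahani→Lot D ($128), Jensen→Lot C ($159); total welfare W = $552.
Farahani receives Lot D at value $128, so the others get W − 128 = $424.
Without Farahani: best allocation of the remaining 3 bidders over all 4 lots is Delgado→Lot D ($177), Leclerc→Lot A ($139), Jensen→Lot C ($159), total $475.
VCG payment = (others' best without Farahani) − (others' welfare with Farahani) = 475 − 424 = $51.

Farahani pays $51.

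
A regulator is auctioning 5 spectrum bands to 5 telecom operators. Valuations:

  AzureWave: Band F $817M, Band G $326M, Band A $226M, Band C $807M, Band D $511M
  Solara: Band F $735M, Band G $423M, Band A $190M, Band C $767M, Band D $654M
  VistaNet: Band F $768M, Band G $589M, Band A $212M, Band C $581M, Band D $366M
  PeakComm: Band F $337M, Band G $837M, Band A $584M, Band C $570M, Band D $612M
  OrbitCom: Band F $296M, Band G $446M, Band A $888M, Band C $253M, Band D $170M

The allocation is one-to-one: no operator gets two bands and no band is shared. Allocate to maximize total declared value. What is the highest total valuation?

Optimal: AzureWave→Band C ($807M), Solara→Band D ($654M), VistaNet→Band F ($768M), PeakComm→Band G ($837M), OrbitCom→Band A ($888M) — total 807+654+768+837+888 = $3954M.
Row-greedy (each operator in turn takes its best remaining band) gives $3673M, worse by 281.
Checked against all permutations: $3954M is optimal.

Maximum total: $3954M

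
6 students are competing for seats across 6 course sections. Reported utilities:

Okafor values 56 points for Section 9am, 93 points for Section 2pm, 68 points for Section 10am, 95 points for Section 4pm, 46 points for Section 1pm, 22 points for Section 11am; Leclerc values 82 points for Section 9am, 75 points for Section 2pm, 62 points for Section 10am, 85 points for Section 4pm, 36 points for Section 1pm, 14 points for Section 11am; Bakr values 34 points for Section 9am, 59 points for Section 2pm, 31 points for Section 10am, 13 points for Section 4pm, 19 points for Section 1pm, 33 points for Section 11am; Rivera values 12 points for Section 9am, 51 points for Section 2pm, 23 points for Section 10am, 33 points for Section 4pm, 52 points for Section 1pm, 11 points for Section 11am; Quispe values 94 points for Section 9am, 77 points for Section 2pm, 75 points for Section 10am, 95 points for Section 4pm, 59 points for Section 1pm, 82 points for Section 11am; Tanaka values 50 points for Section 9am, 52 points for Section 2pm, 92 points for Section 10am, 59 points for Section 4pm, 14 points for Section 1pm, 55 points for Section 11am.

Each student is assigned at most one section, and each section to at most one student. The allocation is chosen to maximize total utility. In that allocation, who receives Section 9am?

This is a one-to-one assignment (maximum-weight bipartite matching).
Optimal: Okafor→Section 4pm (95 points), Leclerc→Section 9am (82 points), Bakr→Section 2pm (59 points), Rivera→Section 1pm (52 points), Quispe→Section 11am (82 points), Tanaka→Section 10am (92 points) — total 95+82+59+52+82+92 = 462 points.
Column-greedy (each section in turn goes to its best remaining student) gives 449 points, worse by 13.
Next-best assignment: Okafor→Section 2pm, Leclerc→Section 4pm, Bakr→Section 11am, Rivera→Section 1pm, Quispe→Section 9am, Tanaka→Section 10am = 449 points.
Swapping Tanaka↔Bakr (Tanaka→Section 2pm 52 points, Bakr→Section 10am 31 points) loses 68.
Every other assignment is strictly worse.
Leclerc's own top section is Section 4pm (85 points), but forcing Leclerc→Section 4pm and reassigning the rest optimally gives only 449 points — worse by 13.

Leclerc receives Section 9am.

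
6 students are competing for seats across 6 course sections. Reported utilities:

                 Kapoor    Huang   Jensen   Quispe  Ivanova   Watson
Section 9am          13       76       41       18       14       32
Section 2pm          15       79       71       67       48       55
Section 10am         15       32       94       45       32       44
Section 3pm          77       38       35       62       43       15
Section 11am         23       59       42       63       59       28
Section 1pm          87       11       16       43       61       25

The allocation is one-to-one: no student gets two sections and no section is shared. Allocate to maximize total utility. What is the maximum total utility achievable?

Optimal: Kapoor→Section 1pm (87 points), Huang→Section 9am (76 points), Jensen→Section 10am (94 points), Quispe→Section 3pm (62 points), Ivanova→Section 11am (59 points), Watson→Section 2pm (55 points) — total 87+76+94+62+59+55 = 433 points.
Max-entry greedy (repeatedly take the single best remaining cell) gives 398 points, worse by 35.
Checked against all permutations: 433 points is optimal.

Maximum total: 433 points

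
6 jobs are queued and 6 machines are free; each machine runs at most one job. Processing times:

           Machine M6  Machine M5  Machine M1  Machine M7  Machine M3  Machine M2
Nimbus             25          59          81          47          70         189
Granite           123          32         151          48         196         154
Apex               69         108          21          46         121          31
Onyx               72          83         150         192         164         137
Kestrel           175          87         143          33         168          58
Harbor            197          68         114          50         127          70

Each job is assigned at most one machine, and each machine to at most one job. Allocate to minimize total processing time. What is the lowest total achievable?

Minimum total: 298 min

Optimal: Nimbus→Machine M3 (70 min), Granite→Machine M5 (32 min), Apex→Machine M1 (21 min), Onyx→Machine M6 (72 min), Kestrel→Machine M7 (33 min), Harbor→Machine M2 (70 min) — total 70+32+21+72+33+70 = 298 min.
Min-entry greedy (repeatedly take the single cheapest remaining cell) gives 345 min, worse by 47.
Next-best assignment: Nimbus→Machine M3, Granite→Machine M5, Apex→Machine M1, Onyx→Machine M6, Kestrel→Machine M2, Harbor→Machine M7 = 303 min.
Swapping Apex↔Nimbus (Apex→Machine M3 121 min, Nimbus→Machine M1 81 min) adds 111.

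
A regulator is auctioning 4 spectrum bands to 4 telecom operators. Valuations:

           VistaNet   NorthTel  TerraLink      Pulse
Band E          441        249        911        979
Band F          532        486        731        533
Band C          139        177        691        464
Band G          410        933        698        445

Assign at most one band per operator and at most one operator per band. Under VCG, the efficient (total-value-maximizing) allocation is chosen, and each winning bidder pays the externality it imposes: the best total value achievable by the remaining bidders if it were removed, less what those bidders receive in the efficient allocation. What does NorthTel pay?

Efficient allocation: VistaNet→Band F ($532M), NorthTel→Band G ($933M), TerraLink→Band C ($691M), Pulse→Band E ($979M); total welfare W = $3135M.
NorthTel receives Band G at value $933M, so the others get W − 933 = $2202M.
Without NorthTel: best allocation of the remaining 3 bidders over all 4 bands is VistaNet→Band F ($532M), TerraLink→Band G ($698M), Pulse→Band E ($979M), total $2209M.
VCG payment = (others' best without NorthTel) − (others' welfare with NorthTel) = 2209 − 2202 = $7M.

NorthTel pays $7M.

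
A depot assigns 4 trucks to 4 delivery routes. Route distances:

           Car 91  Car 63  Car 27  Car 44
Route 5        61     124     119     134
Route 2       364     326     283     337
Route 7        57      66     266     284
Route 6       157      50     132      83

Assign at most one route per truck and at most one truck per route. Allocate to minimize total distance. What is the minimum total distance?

This is the linear assignment problem.
Optimal: Car 91→Route 5 (61 km), Car 63→Route 7 (66 km), Car 27→Route 2 (283 km), Car 44→Route 6 (83 km) — total 61+66+283+83 = 493 km.
Row-greedy (each truck in turn takes its cheapest remaining route) gives 563 km, worse by 70.

Min total: 493 km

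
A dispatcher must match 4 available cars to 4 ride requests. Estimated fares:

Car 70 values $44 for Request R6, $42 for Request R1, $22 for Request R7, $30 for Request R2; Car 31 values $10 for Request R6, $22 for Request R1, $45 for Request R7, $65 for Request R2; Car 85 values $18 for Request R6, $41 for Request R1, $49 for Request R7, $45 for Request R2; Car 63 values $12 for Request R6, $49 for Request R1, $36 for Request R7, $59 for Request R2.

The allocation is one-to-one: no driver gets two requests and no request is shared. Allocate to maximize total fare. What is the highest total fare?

Maximum total: $207

Optimal: Car 70→Request R6 ($44), Car 31→Request R2 ($65), Car 85→Request R7 ($49), Car 63→Request R1 ($49) — total 44+65+49+49 = $207.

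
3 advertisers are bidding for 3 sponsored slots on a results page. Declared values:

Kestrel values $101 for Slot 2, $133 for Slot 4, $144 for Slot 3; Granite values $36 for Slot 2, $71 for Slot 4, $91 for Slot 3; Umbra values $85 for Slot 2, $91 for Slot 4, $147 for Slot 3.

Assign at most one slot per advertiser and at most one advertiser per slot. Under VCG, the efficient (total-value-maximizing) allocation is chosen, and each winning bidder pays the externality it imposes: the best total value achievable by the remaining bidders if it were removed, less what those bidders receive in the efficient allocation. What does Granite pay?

Granite pays $32.

Efficient allocation: Kestrel→Slot 2 ($101), Granite→Slot 4 ($71), Umbra→Slot 3 ($147); total welfare W = $319.
Granite receives Slot 4 at value $71, so the others get W − 71 = $248.
Without Granite: best allocation of the remaining 2 bidders over all 3 slots is Kestrel→Slot 4 ($133), Umbra→Slot 3 ($147), total $280.
VCG payment = (others' best without Granite) − (others' welfare with Granite) = 280 − 248 = $32.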